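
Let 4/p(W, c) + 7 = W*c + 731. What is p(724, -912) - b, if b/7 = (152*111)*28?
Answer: -545280026593/164891 ≈ -3.3069e+6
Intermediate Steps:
p(W, c) = 4/(724 + W*c) (p(W, c) = 4/(-7 + (W*c + 731)) = 4/(-7 + (731 + W*c)) = 4/(724 + W*c))
b = 3306912 (b = 7*((152*111)*28) = 7*(16872*28) = 7*472416 = 3306912)
p(724, -912) - b = 4/(724 + 724*(-912)) - 1*3306912 = 4/(724 - 660288) - 3306912 = 4/(-659564) - 3306912 = 4*(-1/659564) - 3306912 = -1/164891 - 3306912 = -545280026593/164891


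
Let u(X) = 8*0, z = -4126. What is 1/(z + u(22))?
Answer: -1/4126 ≈ -0.00024237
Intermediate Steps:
u(X) = 0
1/(z + u(22)) = 1/(-4126 + 0) = 1/(-4126) = -1/4126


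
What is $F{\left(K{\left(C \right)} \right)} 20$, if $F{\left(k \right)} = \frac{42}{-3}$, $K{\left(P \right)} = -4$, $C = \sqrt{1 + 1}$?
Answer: $-280$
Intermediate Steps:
$C = \sqrt{2} \approx 1.4142$
$F{\left(k \right)} = -14$ ($F{\left(k \right)} = 42 \left(- \frac{1}{3}\right) = -14$)
$F{\left(K{\left(C \right)} \right)} 20 = \left(-14\right) 20 = -280$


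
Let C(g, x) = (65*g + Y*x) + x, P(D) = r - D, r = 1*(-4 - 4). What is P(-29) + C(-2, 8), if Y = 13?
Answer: 3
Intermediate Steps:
r = -8 (r = 1*(-8) = -8)
P(D) = -8 - D
C(g, x) = 14*x + 65*g (C(g, x) = (65*g + 13*x) + x = (13*x + 65*g) + x = 14*x + 65*g)
P(-29) + C(-2, 8) = (-8 - 1*(-29)) + (14*8 + 65*(-2)) = (-8 + 29) + (112 - 130) = 21 - 18 = 3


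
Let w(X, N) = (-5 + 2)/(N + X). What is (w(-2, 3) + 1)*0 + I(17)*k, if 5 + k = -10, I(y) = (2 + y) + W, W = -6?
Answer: -195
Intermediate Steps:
I(y) = -4 + y (I(y) = (2 + y) - 6 = -4 + y)
w(X, N) = -3/(N + X)
k = -15 (k = -5 - 10 = -15)
(w(-2, 3) + 1)*0 + I(17)*k = (-3/(3 - 2) + 1)*0 + (-4 + 17)*(-15) = (-3/1 + 1)*0 + 13*(-15) = (-3*1 + 1)*0 - 195 = (-3 + 1)*0 - 195 = -2*0 - 195 = 0 - 195 = -195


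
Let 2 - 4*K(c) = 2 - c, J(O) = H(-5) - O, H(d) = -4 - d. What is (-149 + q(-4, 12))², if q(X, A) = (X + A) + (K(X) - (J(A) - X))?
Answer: 18225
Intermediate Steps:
J(O) = 1 - O (J(O) = (-4 - 1*(-5)) - O = (-4 + 5) - O = 1 - O)
K(c) = c/4 (K(c) = ½ - (2 - c)/4 = ½ + (-½ + c/4) = c/4)
q(X, A) = -1 + 2*A + 9*X/4 (q(X, A) = (X + A) + (X/4 - ((1 - A) - X)) = (A + X) + (X/4 - (1 - A - X)) = (A + X) + (X/4 + (-1 + A + X)) = (A + X) + (-1 + A + 5*X/4) = -1 + 2*A + 9*X/4)
(-149 + q(-4, 12))² = (-149 + (-1 + 2*12 + (9/4)*(-4)))² = (-149 + (-1 + 24 - 9))² = (-149 + 14)² = (-135)² = 18225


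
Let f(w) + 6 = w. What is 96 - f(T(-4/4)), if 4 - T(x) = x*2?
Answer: 96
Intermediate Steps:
T(x) = 4 - 2*x (T(x) = 4 - x*2 = 4 - 2*x)
f(w) = -6 + w
96 - f(T(-4/4)) = 96 - (-6 + (4 - (-8)/4)) = 96 - (-6 + (4 - 2*(-1))) = 96 - (-6 + (4 + 2)) = 96 - (-6 + 6) = 96 - 1*0 = 96 + 0 = 96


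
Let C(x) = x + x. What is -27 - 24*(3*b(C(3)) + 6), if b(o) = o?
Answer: -603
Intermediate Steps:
C(x) = 2*x
-27 - 24*(3*b(C(3)) + 6) = -27 - 24*(3*(2*3) + 6) = -27 - 24*(3*6 + 6) = -27 - 24*(18 + 6) = -27 - 24*24 = -27 - 576 = -603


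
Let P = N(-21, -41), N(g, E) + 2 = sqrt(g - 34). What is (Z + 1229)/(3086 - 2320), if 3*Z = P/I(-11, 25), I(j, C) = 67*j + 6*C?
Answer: 2164271/1348926 - I*sqrt(55)/1348926 ≈ 1.6044 - 5.4979e-6*I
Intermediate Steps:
I(j, C) = 6*C + 67*j
N(g, E) = -2 + sqrt(-34 + g) (N(g, E) = -2 + sqrt(g - 34) = -2 + sqrt(-34 + g))
P = -2 + I*sqrt(55) (P = -2 + sqrt(-34 - 21) = -2 + sqrt(-55) = -2 + I*sqrt(55) ≈ -2.0 + 7.4162*I)
Z = 2/1761 - I*sqrt(55)/1761 (Z = ((-2 + I*sqrt(55))/(6*25 + 67*(-11)))/3 = ((-2 + I*sqrt(55))/(150 - 737))/3 = ((-2 + I*sqrt(55))/(-587))/3 = ((-2 + I*sqrt(55))*(-1/587))/3 = (2/587 - I*sqrt(55)/587)/3 = 2/1761 - I*sqrt(55)/1761 ≈ 0.0011357 - 0.0042114*I)
(Z + 1229)/(3086 - 2320) = ((2/1761 - I*sqrt(55)/1761) + 1229)/(3086 - 2320) = (2164271/1761 - I*sqrt(55)/1761)/766 = (2164271/1761 - I*sqrt(55)/1761)*(1/766) = 2164271/1348926 - I*sqrt(55)/1348926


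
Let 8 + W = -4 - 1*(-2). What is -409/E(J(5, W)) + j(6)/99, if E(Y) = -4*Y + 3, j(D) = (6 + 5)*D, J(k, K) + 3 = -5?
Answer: -1157/105 ≈ -11.019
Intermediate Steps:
W = -10 (W = -8 + (-4 - 1*(-2)) = -8 + (-4 + 2) = -8 - 2 = -10)
J(k, K) = -8 (J(k, K) = -3 - 5 = -8)
j(D) = 11*D
E(Y) = 3 - 4*Y
-409/E(J(5, W)) + j(6)/99 = -409/(3 - 4*(-8)) + (11*6)/99 = -409/(3 + 32) + 66*(1/99) = -409/35 + ⅔ = -1157/105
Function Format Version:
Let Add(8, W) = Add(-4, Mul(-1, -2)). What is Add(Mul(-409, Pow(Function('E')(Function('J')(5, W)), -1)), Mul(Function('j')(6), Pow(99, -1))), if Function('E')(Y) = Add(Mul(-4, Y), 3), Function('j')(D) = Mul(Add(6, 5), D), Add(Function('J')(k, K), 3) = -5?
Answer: Rational(-1157, 105) ≈ -11.019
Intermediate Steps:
W = -10 (W = Add(-8, Add(-4, Mul(-1, -2))) = Add(-8, Add(-4, 2)) = Add(-8, -2) = -10)
Function('J')(k, K) = -8 (Function('J')(k, K) = Add(-3, -5) = -8)
Function('j')(D) = Mul(11, D)
Function('E')(Y) = Add(3, Mul(-4, Y))
Add(Mul(-409, Pow(Function('E')(Function('J')(5, W)), -1)), Mul(Function('j')(6), Pow(99, -1))) = Add(Mul(-409, Pow(Add(3, Mul(-4, -8)), -1)), Mul(Mul(11, 6), Pow(99, -1))) = Add(Mul(-409, Pow(Add(3, 32), -1)), Mul(66, Rational(1, 99))) = Add(Mul(-409, Pow(35, -1)), Rational(2, 3)) = Add(Mul(-409, Rational(1, 35)), Rational(2, 3)) = Add(Rational(-409, 35), Rational(2, 3)) = Rational(-1157, 105)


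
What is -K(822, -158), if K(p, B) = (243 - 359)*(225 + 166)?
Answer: 45356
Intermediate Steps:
K(p, B) = -45356 (K(p, B) = -116*391 = -45356)
-K(822, -158) = -1*(-45356) = 45356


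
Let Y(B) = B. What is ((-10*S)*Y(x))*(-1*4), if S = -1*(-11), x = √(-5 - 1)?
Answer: 440*I*√6 ≈ 1077.8*I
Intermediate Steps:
x = I*√6 (x = √(-6) = I*√6 ≈ 2.4495*I)
S = 11
((-10*S)*Y(x))*(-1*4) = ((-10*11)*(I*√6))*(-1*4) = -110*I*√6*(-4) = 440*I*√6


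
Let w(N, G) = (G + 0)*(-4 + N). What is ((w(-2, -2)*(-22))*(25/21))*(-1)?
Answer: 2200/7 ≈ 314.29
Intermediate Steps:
w(N, G) = G*(-4 + N)
((w(-2, -2)*(-22))*(25/21))*(-1) = ((-2*(-4 - 2)*(-22))*(25/21))*(-1) = ((-2*(-6)*(-22))*(25*(1/21)))*(-1) = ((12*(-22))*(25/21))*(-1) = -264*25/21*(-1) = -2200/7*(-1) = 2200/7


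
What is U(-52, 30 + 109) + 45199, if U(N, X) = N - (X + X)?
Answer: 44869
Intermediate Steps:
U(N, X) = N - 2*X
U(-52, 30 + 109) + 45199 = (-52 - 2*(30 + 109)) + 45199 = (-52 - 2*139) + 45199 = (-52 - 278) + 45199 = -330 + 45199 = 44869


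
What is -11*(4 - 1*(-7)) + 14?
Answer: -107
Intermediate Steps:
-11*(4 - 1*(-7)) + 14 = -11*(4 + 7) + 14 = -11*11 + 14 = -121 + 14 = -107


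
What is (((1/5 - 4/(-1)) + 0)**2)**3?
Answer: 85766121/15625 ≈ 5489.0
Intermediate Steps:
(((1/5 - 4/(-1)) + 0)**2)**3 = (((1*(1/5) - 4*(-1)) + 0)**2)**3 = (((1/5 + 4) + 0)**2)**3 = ((21/5 + 0)**2)**3 = ((21/5)**2)**3 = (441/25)**3 = 85766121/15625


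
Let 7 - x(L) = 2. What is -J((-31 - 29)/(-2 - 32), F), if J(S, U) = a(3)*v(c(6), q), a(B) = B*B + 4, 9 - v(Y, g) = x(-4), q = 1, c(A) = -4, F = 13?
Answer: -52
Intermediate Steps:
x(L) = 5 (x(L) = 7 - 1*2 = 7 - 2 = 5)
v(Y, g) = 4 (v(Y, g) = 9 - 1*5 = 9 - 5 = 4)
a(B) = 4 + B² (a(B) = B² + 4 = 4 + B²)
J(S, U) = 52 (J(S, U) = (4 + 3²)*4 = (4 + 9)*4 = 13*4 = 52)
-J((-31 - 29)/(-2 - 32), F) = -1*52 = -52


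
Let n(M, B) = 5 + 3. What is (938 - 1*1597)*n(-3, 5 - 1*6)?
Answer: -5272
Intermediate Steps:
n(M, B) = 8
(938 - 1*1597)*n(-3, 5 - 1*6) = (938 - 1*1597)*8 = (938 - 1597)*8 = -659*8 = -5272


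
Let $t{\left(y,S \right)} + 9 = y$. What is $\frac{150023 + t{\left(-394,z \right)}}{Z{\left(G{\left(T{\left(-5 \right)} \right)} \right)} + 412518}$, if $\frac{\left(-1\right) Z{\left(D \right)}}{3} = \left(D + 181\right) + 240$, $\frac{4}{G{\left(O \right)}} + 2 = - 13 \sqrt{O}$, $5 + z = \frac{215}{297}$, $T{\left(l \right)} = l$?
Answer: $\frac{17413549584260}{47863987612203} + \frac{7780240 i \sqrt{5}}{47863987612203} \approx 0.36381 + 3.6347 \cdot 10^{-7} i$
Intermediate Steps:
$z = - \frac{1270}{297}$ ($z = -5 + \frac{215}{297} = - \frac{1270}{297} \approx -4.2761$)
$G{\left(O \right)} = \frac{4}{-2 - 13 \sqrt{O}}$
$t{\left(y,S \right)} = -9 + y$
$Z{\left(D \right)} = -1263 - 3 D$ ($Z{\left(D \right)} = - 3 \left(\left(D + 181\right) + 240\right) = - 3 \left(\left(181 + D\right) + 240\right) = - 3 \left(421 + D\right) = -1263 - 3 D$)
$\frac{150023 + t{\left(-394,z \right)}}{Z{\left(G{\left(T{\left(-5 \right)} \right)} \right)} + 412518} = \frac{150023 - 403}{\left(-1263 - 3 \left(- \frac{4}{2 + 13 \sqrt{-5}}\right)\right) + 412518} = \frac{150023 - 403}{\left(-1263 - 3 \left(- \frac{4}{2 + 13 i \sqrt{5}}\right)\right) + 412518} = \frac{149620}{\left(-1263 - 3 \left(- \frac{4}{2 + 13 i \sqrt{5}}\right)\right) + 412518} = \frac{149620}{\left(-1263 + \frac{12}{2 + 13 i \sqrt{5}}\right) + 412518} = \frac{149620}{411255 + \frac{12}{2 + 13 i \sqrt{5}}}$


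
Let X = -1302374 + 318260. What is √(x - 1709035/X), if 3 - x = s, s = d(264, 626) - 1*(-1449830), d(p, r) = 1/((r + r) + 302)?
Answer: I*√2616396207507345271246/42480921 ≈ 1204.1*I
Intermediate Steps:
X = -984114
d(p, r) = 1/(302 + 2*r) (d(p, r) = 1/(2*r + 302) = 1/(302 + 2*r))
s = 2253035821/1554 (s = 1/(2*(151 + 626)) - 1*(-1449830) = (½)/777 + 1449830 = (½)*(1/777) + 1449830 = 1/1554 + 1449830 = 2253035821/1554 ≈ 1.4498e+6)
x = -2253031159/1554 (x = 3 - 1*2253035821/1554 = 3 - 2253035821/1554 = -2253031159/1554 ≈ -1.4498e+6)
√(x - 1709035/X) = √(-2253031159/1554 - 1709035/(-984114)) = √(-2253031159/1554 - 1709035*(-1/984114)) = √(-2253031159/1554 + 1709035/984114) = √(-184769737513978/127442763) = I*√2616396207507345271246/42480921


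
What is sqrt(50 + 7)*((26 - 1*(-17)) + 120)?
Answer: 163*sqrt(57) ≈ 1230.6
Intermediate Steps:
sqrt(50 + 7)*((26 - 1*(-17)) + 120) = sqrt(57)*((26 + 17) + 120) = sqrt(57)*(43 + 120) = sqrt(57)*163 = 163*sqrt(57)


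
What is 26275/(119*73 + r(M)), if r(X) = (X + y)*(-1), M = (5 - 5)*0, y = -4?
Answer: 26275/8691 ≈ 3.0232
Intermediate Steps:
M = 0 (M = 0*0 = 0)
r(X) = 4 - X (r(X) = (X - 4)*(-1) = (-4 + X)*(-1) = 4 - X)
26275/(119*73 + r(M)) = 26275/(119*73 + (4 - 1*0)) = 26275/(8687 + (4 + 0)) = 26275/(8687 + 4) = 26275/8691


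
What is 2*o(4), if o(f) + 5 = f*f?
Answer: 22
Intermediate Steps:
o(f) = -5 + f**2 (o(f) = -5 + f*f = -5 + f**2)
2*o(4) = 2*(-5 + 4**2) = 2*(-5 + 16) = 2*11 = 22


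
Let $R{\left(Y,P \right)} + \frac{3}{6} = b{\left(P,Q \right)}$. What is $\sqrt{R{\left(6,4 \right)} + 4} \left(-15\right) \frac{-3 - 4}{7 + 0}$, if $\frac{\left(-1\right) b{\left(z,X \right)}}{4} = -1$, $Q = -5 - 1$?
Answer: $\frac{15 \sqrt{30}}{2} \approx 41.079$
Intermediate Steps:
$Q = -6$
$b{\left(z,X \right)} = 4$ ($b{\left(z,X \right)} = \left(-4\right) \left(-1\right) = 4$)
$R{\left(Y,P \right)} = \frac{7}{2}$ ($R{\left(Y,P \right)} = - \frac{1}{2} + 4 = \frac{7}{2}$)
$\sqrt{R{\left(6,4 \right)} + 4} \left(-15\right) \frac{-3 - 4}{7 + 0} = \sqrt{\frac{7}{2} + 4} \left(-15\right) \frac{-3 - 4}{7 + 0} = \sqrt{\frac{15}{2}} \left(-15\right) \left(- \frac{7}{7}\right) = \frac{\sqrt{30}}{2} \left(-15\right) \left(\left(-7\right) \frac{1}{7}\right) = - \frac{15 \sqrt{30}}{2} \left(-1\right) = \frac{15 \sqrt{30}}{2}$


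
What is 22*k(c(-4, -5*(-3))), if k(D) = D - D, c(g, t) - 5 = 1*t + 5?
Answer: 0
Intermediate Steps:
c(g, t) = 10 + t (c(g, t) = 5 + (1*t + 5) = 5 + (t + 5) = 5 + (5 + t) = 10 + t)
k(D) = 0
22*k(c(-4, -5*(-3))) = 22*0 = 0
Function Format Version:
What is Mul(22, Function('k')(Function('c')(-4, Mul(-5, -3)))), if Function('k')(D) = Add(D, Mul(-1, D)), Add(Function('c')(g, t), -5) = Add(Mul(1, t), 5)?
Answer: 0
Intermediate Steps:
Function('c')(g, t) = Add(10, t) (Function('c')(g, t) = Add(5, Add(Mul(1, t), 5)) = Add(5, Add(t, 5)) = Add(5, Add(5, t)) = Add(10, t))
Function('k')(D) = 0
Mul(22, Function('k')(Function('c')(-4, Mul(-5, -3)))) = Mul(22, 0) = 0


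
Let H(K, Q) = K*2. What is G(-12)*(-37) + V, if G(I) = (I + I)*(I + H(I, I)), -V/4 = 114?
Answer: -32424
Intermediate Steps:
V = -456 (V = -4*114 = -456)
H(K, Q) = 2*K
G(I) = 6*I² (G(I) = (I + I)*(I + 2*I) = (2*I)*(3*I) = 6*I²)
G(-12)*(-37) + V = (6*(-12)²)*(-37) - 456 = (6*144)*(-37) - 456 = 864*(-37) - 456 = -31968 - 456 = -32424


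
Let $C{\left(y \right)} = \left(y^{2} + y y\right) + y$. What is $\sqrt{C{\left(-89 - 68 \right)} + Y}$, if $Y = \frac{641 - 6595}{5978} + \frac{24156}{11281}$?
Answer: $\frac{2 \sqrt{285065768395840539}}{4816987} \approx 221.68$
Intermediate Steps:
$C{\left(y \right)} = y + 2 y^{2}$ ($C{\left(y \right)} = \left(y^{2} + y^{2}\right) + y = 2 y^{2} + y = y + 2 y^{2}$)
$Y = \frac{38618747}{33718909}$ ($Y = \left(-5954\right) \frac{1}{5978} + 24156 \cdot \frac{1}{11281} = - \frac{2977}{2989} + \frac{24156}{11281} = \frac{38618747}{33718909} \approx 1.1453$)
$\sqrt{C{\left(-89 - 68 \right)} + Y} = \sqrt{\left(-89 - 68\right) \left(1 + 2 \left(-89 - 68\right)\right) + \frac{38618747}{33718909}} = \sqrt{- 157 \left(1 + 2 \left(-157\right)\right) + \frac{38618747}{33718909}} = \sqrt{- 157 \left(1 - 314\right) + \frac{38618747}{33718909}} = \sqrt{\left(-157\right) \left(-313\right) + \frac{38618747}{33718909}} = \sqrt{49141 + \frac{38618747}{33718909}} = \sqrt{\frac{1657019525916}{33718909}} = \frac{2 \sqrt{285065768395840539}}{4816987}$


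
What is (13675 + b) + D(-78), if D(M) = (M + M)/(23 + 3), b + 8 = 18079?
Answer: 31740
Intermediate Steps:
b = 18071 (b = -8 + 18079 = 18071)
D(M) = M/13 (D(M) = (2*M)/26 = (2*M)*(1/26) = M/13)
(13675 + b) + D(-78) = (13675 + 18071) + (1/13)*(-78) = 31746 - 6 = 31740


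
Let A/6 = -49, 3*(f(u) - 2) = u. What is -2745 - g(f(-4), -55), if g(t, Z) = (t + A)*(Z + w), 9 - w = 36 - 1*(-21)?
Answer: -98875/3 ≈ -32958.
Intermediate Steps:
w = -48 (w = 9 - (36 - 1*(-21)) = 9 - (36 + 21) = 9 - 1*57 = 9 - 57 = -48)
f(u) = 2 + u/3
A = -294 (A = 6*(-49) = -294)
g(t, Z) = (-294 + t)*(-48 + Z) (g(t, Z) = (t - 294)*(Z - 48) = (-294 + t)*(-48 + Z))
-2745 - g(f(-4), -55) = -2745 - (14112 - 294*(-55) - 48*(2 + (⅓)*(-4)) - 55*(2 + (⅓)*(-4))) = -2745 - (14112 + 16170 - 48*(2 - 4/3) - 55*(2 - 4/3)) = -2745 - (14112 + 16170 - 48*⅔ - 55*⅔) = -2745 - (14112 + 16170 - 32 - 110/3) = -2745 - 1*90640/3 = -2745 - 90640/3 = -98875/3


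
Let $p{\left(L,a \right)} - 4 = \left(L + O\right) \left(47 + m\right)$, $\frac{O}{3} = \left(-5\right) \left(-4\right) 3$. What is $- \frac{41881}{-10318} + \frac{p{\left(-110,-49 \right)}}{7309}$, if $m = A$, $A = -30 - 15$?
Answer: $\frac{43942003}{10773466} \approx 4.0787$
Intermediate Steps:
$O = 180$ ($O = 3 \left(-5\right) \left(-4\right) 3 = 3 \cdot 20 \cdot 3 = 3 \cdot 60 = 180$)
$A = -45$
$m = -45$
$p{\left(L,a \right)} = 364 + 2 L$ ($p{\left(L,a \right)} = 4 + \left(L + 180\right) \left(47 - 45\right) = 4 + \left(180 + L\right) 2 = 4 + \left(360 + 2 L\right) = 364 + 2 L$)
$- \frac{41881}{-10318} + \frac{p{\left(-110,-49 \right)}}{7309} = - \frac{41881}{-10318} + \frac{364 + 2 \left(-110\right)}{7309} = \left(-41881\right) \left(- \frac{1}{10318}\right) + \left(364 - 220\right) \frac{1}{7309} = \frac{5983}{1474} + 144 \cdot \frac{1}{7309} = \frac{5983}{1474} + \frac{144}{7309} = \frac{43942003}{10773466}$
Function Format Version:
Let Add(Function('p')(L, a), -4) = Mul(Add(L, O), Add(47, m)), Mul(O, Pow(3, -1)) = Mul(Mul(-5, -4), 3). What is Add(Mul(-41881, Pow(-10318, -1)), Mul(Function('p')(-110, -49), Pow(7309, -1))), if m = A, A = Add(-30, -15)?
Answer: Rational(43942003, 10773466) ≈ 4.0787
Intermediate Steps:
O = 180 (O = Mul(3, Mul(Mul(-5, -4), 3)) = Mul(3, Mul(20, 3)) = Mul(3, 60) = 180)
A = -45
m = -45
Function('p')(L, a) = Add(364, Mul(2, L)) (Function('p')(L, a) = Add(4, Mul(Add(L, 180), Add(47, -45))) = Add(4, Mul(Add(180, L), 2)) = Add(4, Add(360, Mul(2, L))) = Add(364, Mul(2, L)))
Add(Mul(-41881, Pow(-10318, -1)), Mul(Function('p')(-110, -49), Pow(7309, -1))) = Add(Mul(-41881, Pow(-10318, -1)), Mul(Add(364, Mul(2, -110)), Pow(7309, -1))) = Add(Mul(-41881, Rational(-1, 10318)), Mul(Add(364, -220), Rational(1, 7309))) = Add(Rational(5983, 1474), Mul(144, Rational(1, 7309))) = Add(Rational(5983, 1474), Rational(144, 7309)) = Rational(43942003, 10773466)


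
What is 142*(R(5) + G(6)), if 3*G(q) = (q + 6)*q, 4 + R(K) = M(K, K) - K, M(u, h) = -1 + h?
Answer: 2698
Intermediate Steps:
R(K) = -5 (R(K) = -4 + ((-1 + K) - K) = -4 - 1 = -5)
G(q) = q*(6 + q)/3 (G(q) = ((q + 6)*q)/3 = ((6 + q)*q)/3 = (q*(6 + q))/3 = q*(6 + q)/3)
142*(R(5) + G(6)) = 142*(-5 + (⅓)*6*(6 + 6)) = 142*(-5 + (⅓)*6*12) = 142*(-5 + 24) = 142*19 = 2698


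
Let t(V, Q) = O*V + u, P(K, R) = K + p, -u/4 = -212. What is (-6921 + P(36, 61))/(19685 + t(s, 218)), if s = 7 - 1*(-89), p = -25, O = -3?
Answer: -1382/4049 ≈ -0.34132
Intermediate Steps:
s = 96 (s = 7 + 89 = 96)
u = 848 (u = -4*(-212) = 848)
P(K, R) = -25 + K (P(K, R) = K - 25 = -25 + K)
t(V, Q) = 848 - 3*V (t(V, Q) = -3*V + 848 = 848 - 3*V)
(-6921 + P(36, 61))/(19685 + t(s, 218)) = (-6921 + (-25 + 36))/(19685 + (848 - 3*96)) = (-6921 + 11)/(19685 + (848 - 288)) = -6910/(19685 + 560) = -6910/20245 = -6910*1/20245 = -1382/4049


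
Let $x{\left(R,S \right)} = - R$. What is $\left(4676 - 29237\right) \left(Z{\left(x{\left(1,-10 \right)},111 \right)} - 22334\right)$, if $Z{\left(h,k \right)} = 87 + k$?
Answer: $543682296$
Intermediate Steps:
$\left(4676 - 29237\right) \left(Z{\left(x{\left(1,-10 \right)},111 \right)} - 22334\right) = \left(4676 - 29237\right) \left(\left(87 + 111\right) - 22334\right) = - 24561 \left(198 - 22334\right) = \left(-24561\right) \left(-22136\right) = 543682296$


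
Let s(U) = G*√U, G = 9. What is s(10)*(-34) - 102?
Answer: -102 - 306*√10 ≈ -1069.7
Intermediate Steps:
s(U) = 9*√U
s(10)*(-34) - 102 = (9*√10)*(-34) - 102 = -306*√10 - 102 = -102 - 306*√10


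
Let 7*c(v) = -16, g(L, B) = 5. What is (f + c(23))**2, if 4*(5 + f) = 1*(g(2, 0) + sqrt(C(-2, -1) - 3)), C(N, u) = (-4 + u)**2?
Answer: 29639/784 - 169*sqrt(22)/56 ≈ 23.650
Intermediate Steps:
c(v) = -16/7 (c(v) = (1/7)*(-16) = -16/7)
f = -15/4 + sqrt(22)/4 (f = -5 + (1*(5 + sqrt((-4 - 1)**2 - 3)))/4 = -5 + (1*(5 + sqrt((-5)**2 - 3)))/4 = -5 + (1*(5 + sqrt(25 - 3)))/4 = -5 + (1*(5 + sqrt(22)))/4 = -5 + (5 + sqrt(22))/4 = -5 + (5/4 + sqrt(22)/4) = -15/4 + sqrt(22)/4 ≈ -2.5774)
(f + c(23))**2 = ((-15/4 + sqrt(22)/4) - 16/7)**2 = (-169/28 + sqrt(22)/4)**2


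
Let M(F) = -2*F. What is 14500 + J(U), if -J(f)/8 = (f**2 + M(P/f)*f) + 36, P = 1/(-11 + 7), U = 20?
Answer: 11008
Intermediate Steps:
P = -1/4 (P = 1/(-4) = -1/4 ≈ -0.25000)
J(f) = -292 - 8*f**2 (J(f) = -8*((f**2 + (-(-1)/(2*f))*f) + 36) = -8*((f**2 + (1/(2*f))*f) + 36) = -8*((f**2 + 1/2) + 36) = -8*((1/2 + f**2) + 36) = -8*(73/2 + f**2) = -292 - 8*f**2)
14500 + J(U) = 14500 + (-292 - 8*20**2) = 14500 + (-292 - 8*400) = 14500 + (-292 - 3200) = 14500 - 3492 = 11008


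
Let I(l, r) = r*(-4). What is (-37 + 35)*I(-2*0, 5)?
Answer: 40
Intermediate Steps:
I(l, r) = -4*r
(-37 + 35)*I(-2*0, 5) = (-37 + 35)*(-4*5) = -2*(-20) = 40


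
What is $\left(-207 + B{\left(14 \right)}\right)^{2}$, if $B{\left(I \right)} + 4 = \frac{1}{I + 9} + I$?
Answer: $\frac{20520900}{529} \approx 38792.0$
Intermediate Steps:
$B{\left(I \right)} = -4 + I + \frac{1}{9 + I}$ ($B{\left(I \right)} = -4 + \left(\frac{1}{I + 9} + I\right) = -4 + \left(\frac{1}{9 + I} + I\right) = -4 + \left(I + \frac{1}{9 + I}\right) = -4 + I + \frac{1}{9 + I}$)
$\left(-207 + B{\left(14 \right)}\right)^{2} = \left(-207 + \frac{-35 + 14^{2} + 5 \cdot 14}{9 + 14}\right)^{2} = \left(-207 + \frac{-35 + 196 + 70}{23}\right)^{2} = \left(-207 + \frac{1}{23} \cdot 231\right)^{2} = \left(-207 + \frac{231}{23}\right)^{2} = \left(- \frac{4530}{23}\right)^{2} = \frac{20520900}{529}$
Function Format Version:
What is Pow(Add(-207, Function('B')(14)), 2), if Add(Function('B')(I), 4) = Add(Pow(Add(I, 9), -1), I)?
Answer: Rational(20520900, 529) ≈ 38792.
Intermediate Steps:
Function('B')(I) = Add(-4, I, Pow(Add(9, I), -1)) (Function('B')(I) = Add(-4, Add(Pow(Add(I, 9), -1), I)) = Add(-4, Add(Pow(Add(9, I), -1), I)) = Add(-4, Add(I, Pow(Add(9, I), -1))) = Add(-4, I, Pow(Add(9, I), -1)))
Pow(Add(-207, Function('B')(14)), 2) = Pow(Add(-207, Mul(Pow(Add(9, 14), -1), Add(-35, Pow(14, 2), Mul(5, 14)))), 2) = Pow(Add(-207, Mul(Pow(23, -1), Add(-35, 196, 70))), 2) = Pow(Add(-207, Mul(Rational(1, 23), 231)), 2) = Pow(Add(-207, Rational(231, 23)), 2) = Pow(Rational(-4530, 23), 2) = Rational(20520900, 529)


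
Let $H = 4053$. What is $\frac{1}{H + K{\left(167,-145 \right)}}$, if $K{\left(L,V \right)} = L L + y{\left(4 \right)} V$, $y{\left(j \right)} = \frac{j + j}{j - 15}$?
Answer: $\frac{11}{352522} \approx 3.1204 \cdot 10^{-5}$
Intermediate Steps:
$y{\left(j \right)} = \frac{2 j}{-15 + j}$
$K{\left(L,V \right)} = L^{2} - \frac{8 V}{11}$ ($K{\left(L,V \right)} = L L + 2 \cdot 4 \frac{1}{-15 + 4} V = L^{2} + 2 \cdot 4 \frac{1}{-11} V = L^{2} + 2 \cdot 4 \left(- \frac{1}{11}\right) V = L^{2} - \frac{8 V}{11}$)
$\frac{1}{H + K{\left(167,-145 \right)}} = \frac{1}{4053 - \left(- \frac{1160}{11} - 167^{2}\right)} = \frac{1}{4053 + \left(27889 + \frac{1160}{11}\right)} = \frac{1}{4053 + \frac{307939}{11}} = \frac{1}{\frac{352522}{11}} = \frac{11}{352522}$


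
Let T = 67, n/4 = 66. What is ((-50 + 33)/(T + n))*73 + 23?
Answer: 6372/331 ≈ 19.251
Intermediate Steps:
n = 264 (n = 4*66 = 264)
((-50 + 33)/(T + n))*73 + 23 = ((-50 + 33)/(67 + 264))*73 + 23 = -17/331*73 + 23 = -1241/331 + 23 = 6372/331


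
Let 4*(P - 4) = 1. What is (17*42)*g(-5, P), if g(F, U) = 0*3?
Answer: 0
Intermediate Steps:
P = 17/4 (P = 4 + (¼)*1 = 4 + ¼ = 17/4 ≈ 4.2500)
g(F, U) = 0
(17*42)*g(-5, P) = (17*42)*0 = 714*0 = 0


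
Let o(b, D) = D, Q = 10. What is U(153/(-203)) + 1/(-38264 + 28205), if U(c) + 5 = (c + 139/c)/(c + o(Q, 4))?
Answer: -20975043644/338072931 ≈ -62.043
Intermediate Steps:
U(c) = -5 + (c + 139/c)/(4 + c) (U(c) = -5 + (c + 139/c)/(c + 4) = -5 + (c + 139/c)/(4 + c))
U(153/(-203)) + 1/(-38264 + 28205) = (139 - 3060/(-203) - 4*(153/(-203))**2)/(((153/(-203)))*(4 + 153/(-203))) + 1/(-38264 + 28205) = (139 - 3060*(-1)/203 - 4*(153*(-1/203))**2)/(((153*(-1/203)))*(4 + 153*(-1/203))) + 1/(-10059) = (139 - 20*(-153/203) - 4*(-153/203)**2)/((-153/203)*(4 - 153/203)) - 1/10059 = -203*(139 + 3060/203 - 4*23409/41209)/(153*659/203) - 1/10059 = -203/153*203/659*(139 + 3060/203 - 93636/41209) - 1/10059 = -203/153*203/659*6255595/41209 - 1/10059 = -6255595/100827 - 1/10059 = -20975043644/338072931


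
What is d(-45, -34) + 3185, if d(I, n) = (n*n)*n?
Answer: -36119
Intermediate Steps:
d(I, n) = n³ (d(I, n) = n²*n = n³)
d(-45, -34) + 3185 = (-34)³ + 3185 = -39304 + 3185 = -36119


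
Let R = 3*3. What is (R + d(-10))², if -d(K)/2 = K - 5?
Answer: 1521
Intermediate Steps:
d(K) = 10 - 2*K (d(K) = -2*(K - 5) = -2*(-5 + K) = 10 - 2*K)
R = 9
(R + d(-10))² = (9 + (10 - 2*(-10)))² = (9 + (10 + 20))² = (9 + 30)² = 39² = 1521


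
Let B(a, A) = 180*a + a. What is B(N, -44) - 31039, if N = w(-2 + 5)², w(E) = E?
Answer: -29410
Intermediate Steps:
N = 9 (N = (-2 + 5)² = 3² = 9)
B(a, A) = 181*a
B(N, -44) - 31039 = 181*9 - 31039 = 1629 - 31039 = -29410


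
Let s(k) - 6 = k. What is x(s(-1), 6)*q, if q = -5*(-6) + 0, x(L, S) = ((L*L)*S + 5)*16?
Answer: 74400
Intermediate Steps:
s(k) = 6 + k
x(L, S) = 80 + 16*S*L² (x(L, S) = (L²*S + 5)*16 = (S*L² + 5)*16 = (5 + S*L²)*16 = 80 + 16*S*L²)
q = 30 (q = 30 + 0 = 30)
x(s(-1), 6)*q = (80 + 16*6*(6 - 1)²)*30 = (80 + 16*6*5²)*30 = (80 + 16*6*25)*30 = (80 + 2400)*30 = 2480*30 = 74400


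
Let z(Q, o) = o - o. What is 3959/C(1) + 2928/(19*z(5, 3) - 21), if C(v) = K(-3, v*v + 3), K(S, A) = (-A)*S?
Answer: 16001/84 ≈ 190.49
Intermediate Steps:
z(Q, o) = 0
K(S, A) = -A*S
C(v) = 9 + 3*v**2 (C(v) = -1*(v*v + 3)*(-3) = -1*(v**2 + 3)*(-3) = -1*(3 + v**2)*(-3) = 9 + 3*v**2)
3959/C(1) + 2928/(19*z(5, 3) - 21) = 3959/(9 + 3*1**2) + 2928/(19*0 - 21) = 3959/(9 + 3*1) + 2928/(0 - 21) = 3959/(9 + 3) + 2928/(-21) = 3959/12 + 2928*(-1/21) = 3959*(1/12) - 976/7 = 3959/12 - 976/7 = 16001/84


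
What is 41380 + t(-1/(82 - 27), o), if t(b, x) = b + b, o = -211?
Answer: 2275898/55 ≈ 41380.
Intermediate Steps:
t(b, x) = 2*b
41380 + t(-1/(82 - 27), o) = 41380 + 2*(-1/(82 - 27)) = 41380 + 2*(-1/55) = 41380 - 2/55 = 2275898/55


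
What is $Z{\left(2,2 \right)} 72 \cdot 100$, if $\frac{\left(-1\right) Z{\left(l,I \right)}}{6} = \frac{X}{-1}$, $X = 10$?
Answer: $432000$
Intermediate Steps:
$Z{\left(l,I \right)} = 60$ ($Z{\left(l,I \right)} = - 6 \frac{10}{-1} = - 6 \cdot 10 \left(-1\right) = \left(-6\right) \left(-10\right) = 60$)
$Z{\left(2,2 \right)} 72 \cdot 100 = 60 \cdot 72 \cdot 100 = 4320 \cdot 100 = 432000$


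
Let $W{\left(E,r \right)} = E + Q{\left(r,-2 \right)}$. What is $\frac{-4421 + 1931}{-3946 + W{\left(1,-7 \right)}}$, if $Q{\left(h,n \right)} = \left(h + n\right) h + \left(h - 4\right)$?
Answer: $\frac{2490}{3893} \approx 0.63961$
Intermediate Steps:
$Q{\left(h,n \right)} = -4 + h + h \left(h + n\right)$ ($Q{\left(h,n \right)} = h \left(h + n\right) + \left(h - 4\right) = h \left(h + n\right) + \left(-4 + h\right) = -4 + h + h \left(h + n\right)$)
$W{\left(E,r \right)} = -4 + E + r^{2} - r$ ($W{\left(E,r \right)} = E + \left(-4 + r + r^{2} + r \left(-2\right)\right) = E + \left(-4 + r + r^{2} - 2 r\right) = E - \left(4 + r - r^{2}\right) = -4 + E + r^{2} - r$)
$\frac{-4421 + 1931}{-3946 + W{\left(1,-7 \right)}} = \frac{-4421 + 1931}{-3946 + \left(-4 + 1 + \left(-7\right)^{2} - -7\right)} = - \frac{2490}{-3946 + \left(-4 + 1 + 49 + 7\right)} = - \frac{2490}{-3946 + 53} = - \frac{2490}{-3893} = \left(-2490\right) \left(- \frac{1}{3893}\right) = \frac{2490}{3893}$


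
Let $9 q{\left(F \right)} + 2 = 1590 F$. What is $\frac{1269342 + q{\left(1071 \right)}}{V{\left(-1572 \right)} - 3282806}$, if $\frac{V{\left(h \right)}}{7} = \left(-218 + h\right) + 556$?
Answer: $- \frac{6563483}{14811498} \approx -0.44313$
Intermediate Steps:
$V{\left(h \right)} = 2366 + 7 h$ ($V{\left(h \right)} = 7 \left(\left(-218 + h\right) + 556\right) = 7 \left(338 + h\right) = 2366 + 7 h$)
$q{\left(F \right)} = - \frac{2}{9} + \frac{530 F}{3}$ ($q{\left(F \right)} = - \frac{2}{9} + \frac{1590 F}{9} = - \frac{2}{9} + \frac{530 F}{3}$)
$\frac{1269342 + q{\left(1071 \right)}}{V{\left(-1572 \right)} - 3282806} = \frac{1269342 + \left(- \frac{2}{9} + \frac{530}{3} \cdot 1071\right)}{\left(2366 + 7 \left(-1572\right)\right) - 3282806} = \frac{1269342 + \left(- \frac{2}{9} + 189210\right)}{\left(2366 - 11004\right) - 3282806} = \frac{1269342 + \frac{1702888}{9}}{-8638 - 3282806} = \frac{13126966}{9 \left(-3291444\right)} = \frac{13126966}{9} \left(- \frac{1}{3291444}\right) = - \frac{6563483}{14811498}$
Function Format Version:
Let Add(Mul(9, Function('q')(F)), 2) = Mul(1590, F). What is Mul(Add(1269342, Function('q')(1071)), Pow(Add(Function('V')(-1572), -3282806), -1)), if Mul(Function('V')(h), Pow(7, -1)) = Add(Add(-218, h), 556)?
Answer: Rational(-6563483, 14811498) ≈ -0.44313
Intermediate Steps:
Function('V')(h) = Add(2366, Mul(7, h)) (Function('V')(h) = Mul(7, Add(Add(-218, h), 556)) = Mul(7, Add(338, h)) = Add(2366, Mul(7, h)))
Function('q')(F) = Add(Rational(-2, 9), Mul(Rational(530, 3), F)) (Function('q')(F) = Add(Rational(-2, 9), Mul(Rational(1, 9), Mul(1590, F))) = Add(Rational(-2, 9), Mul(Rational(530, 3), F)))
Mul(Add(1269342, Function('q')(1071)), Pow(Add(Function('V')(-1572), -3282806), -1)) = Mul(Add(1269342, Add(Rational(-2, 9), Mul(Rational(530, 3), 1071))), Pow(Add(Add(2366, Mul(7, -1572)), -3282806), -1)) = Mul(Add(1269342, Add(Rational(-2, 9), 189210)), Pow(Add(Add(2366, -11004), -3282806), -1)) = Mul(Add(1269342, Rational(1702888, 9)), Pow(Add(-8638, -3282806), -1)) = Mul(Rational(13126966, 9), Pow(-3291444, -1)) = Mul(Rational(13126966, 9), Rational(-1, 3291444)) = Rational(-6563483, 14811498)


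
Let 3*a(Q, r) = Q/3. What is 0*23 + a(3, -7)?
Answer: ⅓ ≈ 0.33333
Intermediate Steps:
a(Q, r) = Q/9 (a(Q, r) = (Q/3)/3 = Q/9)
0*23 + a(3, -7) = 0*23 + (⅑)*3 = 0 + ⅓ = ⅓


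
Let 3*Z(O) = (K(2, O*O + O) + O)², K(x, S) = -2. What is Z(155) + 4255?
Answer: 12058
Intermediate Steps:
Z(O) = (-2 + O)²/3
Z(155) + 4255 = (-2 + 155)²/3 + 4255 = (⅓)*153² + 4255 = (⅓)*23409 + 4255 = 7803 + 4255 = 12058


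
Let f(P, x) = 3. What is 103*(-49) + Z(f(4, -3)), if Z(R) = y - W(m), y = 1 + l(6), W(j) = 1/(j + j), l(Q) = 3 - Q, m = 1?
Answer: -10099/2 ≈ -5049.5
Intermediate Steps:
W(j) = 1/(2*j)
y = -2 (y = 1 + (3 - 1*6) = 1 + (3 - 6) = 1 - 3 = -2)
Z(R) = -5/2 (Z(R) = -2 - 1/(2*1) = -2 - 1/2 = -2 - 1*½ = -2 - ½ = -5/2)
103*(-49) + Z(f(4, -3)) = 103*(-49) - 5/2 = -5047 - 5/2 = -10099/2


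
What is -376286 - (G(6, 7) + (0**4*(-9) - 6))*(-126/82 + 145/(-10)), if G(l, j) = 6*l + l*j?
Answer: -15380386/41 ≈ -3.7513e+5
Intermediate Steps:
G(l, j) = 6*l + j*l
-376286 - (G(6, 7) + (0**4*(-9) - 6))*(-126/82 + 145/(-10)) = -376286 - (6*(6 + 7) + (0**4*(-9) - 6))*(-126/82 + 145/(-10)) = -376286 - (6*13 + (0*(-9) - 6))*(-126*1/82 + 145*(-1/10)) = -376286 - (78 + (0 - 6))*(-63/41 - 29/2) = -376286 - (78 - 6)*(-1315)/82 = -376286 - 72*(-1315)/82 = -376286 - 1*(-47340/41) = -376286 + 47340/41 = -15380386/41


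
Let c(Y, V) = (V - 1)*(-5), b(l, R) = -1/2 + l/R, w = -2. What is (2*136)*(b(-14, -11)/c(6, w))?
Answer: 2312/165 ≈ 14.012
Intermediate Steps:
b(l, R) = -1/2 + l/R (b(l, R) = -1*1/2 + l/R = -1/2 + l/R)
c(Y, V) = 5 - 5*V (c(Y, V) = (-1 + V)*(-5) = 5 - 5*V)
(2*136)*(b(-14, -11)/c(6, w)) = (2*136)*(((-14 - 1/2*(-11))/(-11))/(5 - 5*(-2))) = 272*((-(-14 + 11/2)/11)/(5 + 10)) = 272*(-1/11*(-17/2)/15) = 272*((17/22)*(1/15)) = 272*(17/330) = 2312/165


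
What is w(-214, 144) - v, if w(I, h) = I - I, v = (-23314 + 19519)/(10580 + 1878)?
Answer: 3795/12458 ≈ 0.30462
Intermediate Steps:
v = -3795/12458 ≈ -0.30462
w(I, h) = 0
w(-214, 144) - v = 0 - 1*(-3795/12458) = 0 + 3795/12458 = 3795/12458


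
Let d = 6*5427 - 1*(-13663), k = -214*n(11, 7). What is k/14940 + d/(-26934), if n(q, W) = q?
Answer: -31416839/16766415 ≈ -1.8738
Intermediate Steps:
k = -2354 (k = -214*11 = -2354)
d = 46225 (d = 32562 + 13663 = 46225)
k/14940 + d/(-26934) = -2354/14940 + 46225/(-26934) = -2354*1/14940 + 46225*(-1/26934) = -1177/7470 - 46225/26934 = -31416839/16766415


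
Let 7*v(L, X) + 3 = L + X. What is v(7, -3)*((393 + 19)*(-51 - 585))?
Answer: -262032/7 ≈ -37433.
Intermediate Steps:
v(L, X) = -3/7 + L/7 + X/7 (v(L, X) = -3/7 + (L + X)/7 = -3/7 + (L/7 + X/7) = -3/7 + L/7 + X/7)
v(7, -3)*((393 + 19)*(-51 - 585)) = (-3/7 + (1/7)*7 + (1/7)*(-3))*((393 + 19)*(-51 - 585)) = (-3/7 + 1 - 3/7)*(412*(-636)) = (1/7)*(-262032) = -262032/7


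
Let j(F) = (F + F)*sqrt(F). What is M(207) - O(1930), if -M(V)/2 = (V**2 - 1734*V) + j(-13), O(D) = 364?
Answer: 631814 + 52*I*sqrt(13) ≈ 6.3181e+5 + 187.49*I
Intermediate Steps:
j(F) = 2*F**(3/2) (j(F) = (2*F)*sqrt(F) = 2*F**(3/2))
M(V) = -2*V**2 + 3468*V + 52*I*sqrt(13) (M(V) = -2*((V**2 - 1734*V) + 2*(-13)**(3/2)) = -2*((V**2 - 1734*V) + 2*(-13*I*sqrt(13))) = -2*((V**2 - 1734*V) - 26*I*sqrt(13)) = -2*(V**2 - 1734*V - 26*I*sqrt(13)) = -2*V**2 + 3468*V + 52*I*sqrt(13))
M(207) - O(1930) = (-2*207**2 + 3468*207 + 52*I*sqrt(13)) - 1*364 = (-2*42849 + 717876 + 52*I*sqrt(13)) - 364 = (-85698 + 717876 + 52*I*sqrt(13)) - 364 = (632178 + 52*I*sqrt(13)) - 364 = 631814 + 52*I*sqrt(13)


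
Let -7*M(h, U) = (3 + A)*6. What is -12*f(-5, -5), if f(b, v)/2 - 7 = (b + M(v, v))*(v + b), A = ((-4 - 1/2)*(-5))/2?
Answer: -30096/7 ≈ -4299.4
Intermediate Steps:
A = 45/4 (A = ((-4 - 1*½)*(-5))*(½) = ((-4 - ½)*(-5))*(½) = -9/2*(-5)*(½) = (45/2)*(½) = 45/4 ≈ 11.250)
M(h, U) = -171/14 (M(h, U) = -(3 + 45/4)*6/7 = -57*6/28 = -⅐*171/2 = -171/14)
f(b, v) = 14 + 2*(-171/14 + b)*(b + v) (f(b, v) = 14 + 2*((b - 171/14)*(v + b)) = 14 + 2*((-171/14 + b)*(b + v)) = 14 + 2*(-171/14 + b)*(b + v))
-12*f(-5, -5) = -12*(14 + 2*(-5)² - 171/7*(-5) - 171/7*(-5) + 2*(-5)*(-5)) = -12*(14 + 2*25 + 855/7 + 855/7 + 50) = -12*(14 + 50 + 855/7 + 855/7 + 50) = -12*2508/7 = -30096/7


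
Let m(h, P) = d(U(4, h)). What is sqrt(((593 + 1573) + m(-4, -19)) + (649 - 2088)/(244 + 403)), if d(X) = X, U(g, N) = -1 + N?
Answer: 6*sqrt(25102306)/647 ≈ 46.463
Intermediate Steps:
m(h, P) = -1 + h
sqrt(((593 + 1573) + m(-4, -19)) + (649 - 2088)/(244 + 403)) = sqrt(((593 + 1573) + (-1 - 4)) + (649 - 2088)/(244 + 403)) = sqrt((2166 - 5) - 1439/647) = sqrt(2161 - 1439*1/647) = sqrt(2161 - 1439/647) = sqrt(1396728/647) = 6*sqrt(25102306)/647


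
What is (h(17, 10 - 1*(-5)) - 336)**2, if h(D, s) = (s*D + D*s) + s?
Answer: 35721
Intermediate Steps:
h(D, s) = s + 2*D*s (h(D, s) = (D*s + D*s) + s = 2*D*s + s = s + 2*D*s)
(h(17, 10 - 1*(-5)) - 336)**2 = ((10 - 1*(-5))*(1 + 2*17) - 336)**2 = ((10 + 5)*(1 + 34) - 336)**2 = (15*35 - 336)**2 = (525 - 336)**2 = 189**2 = 35721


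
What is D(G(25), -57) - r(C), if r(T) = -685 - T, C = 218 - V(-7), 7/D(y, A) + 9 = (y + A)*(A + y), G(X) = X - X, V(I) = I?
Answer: 2948407/3240 ≈ 910.00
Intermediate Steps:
G(X) = 0
D(y, A) = 7/(-9 + (A + y)²) (D(y, A) = 7/(-9 + (y + A)*(A + y)) = 7/(-9 + (A + y)*(A + y)) = 7/(-9 + (A + y)²))
C = 225 (C = 218 - 1*(-7) = 218 + 7 = 225)
D(G(25), -57) - r(C) = 7/(-9 + (-57 + 0)²) - (-685 - 1*225) = 7/(-9 + (-57)²) - (-685 - 225) = 7/(-9 + 3249) - 1*(-910) = 7/3240 + 910 = 2948407/3240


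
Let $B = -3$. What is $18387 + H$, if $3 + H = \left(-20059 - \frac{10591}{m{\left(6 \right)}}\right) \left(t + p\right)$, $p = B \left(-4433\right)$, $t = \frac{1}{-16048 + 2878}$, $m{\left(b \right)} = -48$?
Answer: $- \frac{166771322205349}{632160} \approx -2.6381 \cdot 10^{8}$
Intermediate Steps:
$t = - \frac{1}{13170}$ ($t = \frac{1}{-13170} = - \frac{1}{13170} \approx -7.593 \cdot 10^{-5}$)
$p = 13299$ ($p = \left(-3\right) \left(-4433\right) = 13299$)
$H = - \frac{166782945731269}{632160}$ ($H = -3 + \left(-20059 - \frac{10591}{-48}\right) \left(- \frac{1}{13170} + 13299\right) = -3 + \left(-20059 - - \frac{10591}{48}\right) \frac{175147829}{13170} = -3 + \left(-20059 + \frac{10591}{48}\right) \frac{175147829}{13170} = -3 - \frac{166782943834789}{632160} = - \frac{166782945731269}{632160} \approx -2.6383 \cdot 10^{8}$)
$18387 + H = 18387 - \frac{166782945731269}{632160} = - \frac{166771322205349}{632160}$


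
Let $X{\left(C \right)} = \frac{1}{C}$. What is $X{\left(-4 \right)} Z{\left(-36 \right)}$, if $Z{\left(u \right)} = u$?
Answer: $9$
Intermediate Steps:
$X{\left(-4 \right)} Z{\left(-36 \right)} = \frac{1}{-4} \left(-36\right) = \left(- \frac{1}{4}\right) \left(-36\right) = 9$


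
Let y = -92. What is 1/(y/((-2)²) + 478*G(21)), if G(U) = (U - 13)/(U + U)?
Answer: 21/1429 ≈ 0.014696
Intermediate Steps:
G(U) = (-13 + U)/(2*U) (G(U) = (-13 + U)/((2*U)) = (-13 + U)*(1/(2*U)) = (-13 + U)/(2*U))
1/(y/((-2)²) + 478*G(21)) = 1/(-92/((-2)²) + 478*((½)*(-13 + 21)/21)) = 1/(-92/4 + 478*((½)*(1/21)*8)) = 1/(-92*¼ + 478*(4/21)) = 1/(-23 + 1912/21) = 1/(1429/21) = 21/1429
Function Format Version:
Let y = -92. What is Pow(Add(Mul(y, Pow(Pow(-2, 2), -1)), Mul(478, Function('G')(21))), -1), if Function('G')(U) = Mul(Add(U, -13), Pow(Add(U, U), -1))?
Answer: Rational(21, 1429) ≈ 0.014696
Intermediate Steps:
Function('G')(U) = Mul(Rational(1, 2), Pow(U, -1), Add(-13, U)) (Function('G')(U) = Mul(Add(-13, U), Pow(Mul(2, U), -1)) = Mul(Add(-13, U), Mul(Rational(1, 2), Pow(U, -1))) = Mul(Rational(1, 2), Pow(U, -1), Add(-13, U)))
Pow(Add(Mul(y, Pow(Pow(-2, 2), -1)), Mul(478, Function('G')(21))), -1) = Pow(Add(Mul(-92, Pow(Pow(-2, 2), -1)), Mul(478, Mul(Rational(1, 2), Pow(21, -1), Add(-13, 21)))), -1) = Pow(Add(Mul(-92, Pow(4, -1)), Mul(478, Mul(Rational(1, 2), Rational(1, 21), 8))), -1) = Pow(Add(Mul(-92, Rational(1, 4)), Mul(478, Rational(4, 21))), -1) = Pow(Add(-23, Rational(1912, 21)), -1) = Pow(Rational(1429, 21), -1) = Rational(21, 1429)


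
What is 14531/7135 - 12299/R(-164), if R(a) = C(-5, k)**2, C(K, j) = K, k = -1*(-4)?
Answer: -17478018/35675 ≈ -489.92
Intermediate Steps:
k = 4
R(a) = 25 (R(a) = (-5)**2 = 25)
14531/7135 - 12299/R(-164) = 14531/7135 - 12299/25 = -17478018/35675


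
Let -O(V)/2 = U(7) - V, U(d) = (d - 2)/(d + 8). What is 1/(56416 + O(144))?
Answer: 3/170110 ≈ 1.7636e-5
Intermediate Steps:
U(d) = (-2 + d)/(8 + d)
O(V) = -2/3 + 2*V (O(V) = -2*((-2 + 7)/(8 + 7) - V) = -2*(5/15 - V) = -2*((1/15)*5 - V) = -2*(1/3 - V) = -2/3 + 2*V)
1/(56416 + O(144)) = 1/(56416 + (-2/3 + 2*144)) = 1/(56416 + (-2/3 + 288)) = 1/(56416 + 862/3) = 1/(170110/3) = 3/170110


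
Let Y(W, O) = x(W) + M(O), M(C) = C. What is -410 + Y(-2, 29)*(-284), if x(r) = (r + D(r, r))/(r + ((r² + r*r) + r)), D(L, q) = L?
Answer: -8362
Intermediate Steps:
x(r) = 2*r/(2*r + 2*r²) (x(r) = (r + r)/(r + ((r² + r*r) + r)) = (2*r)/(r + ((r² + r²) + r)) = (2*r)/(r + (2*r² + r)) = (2*r)/(r + (r + 2*r²)) = (2*r)/(2*r + 2*r²) = 2*r/(2*r + 2*r²))
Y(W, O) = O + 1/(1 + W) (Y(W, O) = 1/(1 + W) + O = O + 1/(1 + W))
-410 + Y(-2, 29)*(-284) = -410 + ((1 + 29*(1 - 2))/(1 - 2))*(-284) = -410 + ((1 + 29*(-1))/(-1))*(-284) = -410 - (1 - 29)*(-284) = -410 - 1*(-28)*(-284) = -410 + 28*(-284) = -410 - 7952 = -8362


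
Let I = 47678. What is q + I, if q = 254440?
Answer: 302118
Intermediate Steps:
q + I = 254440 + 47678 = 302118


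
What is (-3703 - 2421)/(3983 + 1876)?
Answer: -6124/5859 ≈ -1.0452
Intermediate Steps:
(-3703 - 2421)/(3983 + 1876) = -6124/5859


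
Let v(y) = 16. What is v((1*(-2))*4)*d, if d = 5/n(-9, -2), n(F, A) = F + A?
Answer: -80/11 ≈ -7.2727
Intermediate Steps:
n(F, A) = A + F
d = -5/11 (d = 5/(-2 - 9) = 5/(-11) = 5*(-1/11) = -5/11 ≈ -0.45455)
v((1*(-2))*4)*d = 16*(-5/11) = -80/11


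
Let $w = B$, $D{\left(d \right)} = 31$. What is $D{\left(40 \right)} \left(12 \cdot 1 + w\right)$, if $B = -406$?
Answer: $-12214$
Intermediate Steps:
$w = -406$
$D{\left(40 \right)} \left(12 \cdot 1 + w\right) = 31 \left(12 \cdot 1 - 406\right) = 31 \left(12 - 406\right) = 31 \left(-394\right) = -12214$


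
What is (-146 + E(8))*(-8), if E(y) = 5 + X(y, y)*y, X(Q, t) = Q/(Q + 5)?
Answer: 14152/13 ≈ 1088.6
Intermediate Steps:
X(Q, t) = Q/(5 + Q)
E(y) = 5 + y²/(5 + y) (E(y) = 5 + (y/(5 + y))*y = 5 + y²/(5 + y))
(-146 + E(8))*(-8) = (-146 + (25 + 8² + 5*8)/(5 + 8))*(-8) = (-146 + (25 + 64 + 40)/13)*(-8) = (-146 + (1/13)*129)*(-8) = (-146 + 129/13)*(-8) = -1769/13*(-8) = 14152/13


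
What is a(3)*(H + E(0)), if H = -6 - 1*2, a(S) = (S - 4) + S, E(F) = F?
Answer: -16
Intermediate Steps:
a(S) = -4 + 2*S (a(S) = (-4 + S) + S = -4 + 2*S)
H = -8 (H = -6 - 2 = -8)
a(3)*(H + E(0)) = (-4 + 2*3)*(-8 + 0) = (-4 + 6)*(-8) = 2*(-8) = -16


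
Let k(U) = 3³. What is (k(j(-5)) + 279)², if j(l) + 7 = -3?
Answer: 93636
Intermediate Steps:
j(l) = -10 (j(l) = -7 - 3 = -10)
k(U) = 27
(k(j(-5)) + 279)² = (27 + 279)² = 306² = 93636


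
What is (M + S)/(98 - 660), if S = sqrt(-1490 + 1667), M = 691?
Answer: -691/562 - sqrt(177)/562 ≈ -1.2532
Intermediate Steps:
S = sqrt(177) ≈ 13.304
(M + S)/(98 - 660) = (691 + sqrt(177))/(98 - 660) = (691 + sqrt(177))/(-562) = (691 + sqrt(177))*(-1/562) = -691/562 - sqrt(177)/562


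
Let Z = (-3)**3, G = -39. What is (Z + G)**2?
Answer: 4356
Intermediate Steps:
Z = -27
(Z + G)**2 = (-27 - 39)**2 = (-66)**2 = 4356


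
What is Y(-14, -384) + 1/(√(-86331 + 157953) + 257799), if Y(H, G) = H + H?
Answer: -620295606671/22153417593 - √7958/22153417593 ≈ -28.000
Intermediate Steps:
Y(H, G) = 2*H
Y(-14, -384) + 1/(√(-86331 + 157953) + 257799) = 2*(-14) + 1/(√(-86331 + 157953) + 257799) = -28 + 1/(√71622 + 257799) = -28 + 1/(3*√7958 + 257799) = -28 + 1/(257799 + 3*√7958)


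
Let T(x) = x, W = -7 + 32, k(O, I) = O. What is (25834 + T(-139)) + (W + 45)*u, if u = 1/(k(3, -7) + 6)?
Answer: 231325/9 ≈ 25703.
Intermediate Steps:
W = 25
u = ⅑ (u = 1/(3 + 6) = 1/9 = ⅑ ≈ 0.11111)
(25834 + T(-139)) + (W + 45)*u = (25834 - 139) + (25 + 45)*(⅑) = 25695 + 70*(⅑) = 25695 + 70/9 = 231325/9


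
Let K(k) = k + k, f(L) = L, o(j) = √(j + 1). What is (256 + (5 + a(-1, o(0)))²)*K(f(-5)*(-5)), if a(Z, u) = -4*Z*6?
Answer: 54850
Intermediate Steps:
o(j) = √(1 + j)
a(Z, u) = -24*Z
K(k) = 2*k
(256 + (5 + a(-1, o(0)))²)*K(f(-5)*(-5)) = (256 + (5 - 24*(-1))²)*(2*(-5*(-5))) = (256 + (5 + 24)²)*(2*25) = (256 + 29²)*50 = (256 + 841)*50 = 1097*50 = 54850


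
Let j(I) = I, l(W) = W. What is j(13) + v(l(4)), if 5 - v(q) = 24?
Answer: -6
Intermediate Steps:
v(q) = -19 (v(q) = 5 - 1*24 = 5 - 24 = -19)
j(13) + v(l(4)) = 13 - 19 = -6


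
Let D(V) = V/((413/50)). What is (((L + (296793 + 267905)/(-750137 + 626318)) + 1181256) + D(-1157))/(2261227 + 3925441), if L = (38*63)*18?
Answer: 15650597485133/79092292405749 ≈ 0.19788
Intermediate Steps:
L = 43092 (L = 2394*18 = 43092)
D(V) = 50*V/413 (D(V) = V/((413*(1/50))) = V/(413/50) = V*(50/413) = 50*V/413)
(((L + (296793 + 267905)/(-750137 + 626318)) + 1181256) + D(-1157))/(2261227 + 3925441) = (((43092 + (296793 + 267905)/(-750137 + 626318)) + 1181256) + (50/413)*(-1157))/(2261227 + 3925441) = (((43092 + 564698/(-123819)) + 1181256) - 57850/413)/6186668 = (((43092 + 564698*(-1/123819)) + 1181256) - 57850/413)*(1/6186668) = (((43092 - 564698/123819) + 1181256) - 57850/413)*(1/6186668) = ((5335043650/123819 + 1181256) - 57850/413)*(1/6186668) = (151596980314/123819 - 57850/413)*(1/6186668) = (62602389940532/51137247)*(1/6186668) = 15650597485133/79092292405749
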